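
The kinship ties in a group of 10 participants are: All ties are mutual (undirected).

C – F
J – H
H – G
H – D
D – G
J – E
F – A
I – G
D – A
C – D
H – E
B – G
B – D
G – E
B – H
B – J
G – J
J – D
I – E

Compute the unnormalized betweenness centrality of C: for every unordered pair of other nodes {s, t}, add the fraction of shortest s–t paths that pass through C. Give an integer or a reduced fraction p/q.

Pairs whose geodesics pass through C — D–F: 1/2; G–F: 1/2; B–F: 1/2; J–F: 1/2; E–F: 3/6; H–F: 1/2; I–F: 1/2.
All other pairs contribute 0.
Summing the contributions gives betweenness(C) = 7/2.

7/2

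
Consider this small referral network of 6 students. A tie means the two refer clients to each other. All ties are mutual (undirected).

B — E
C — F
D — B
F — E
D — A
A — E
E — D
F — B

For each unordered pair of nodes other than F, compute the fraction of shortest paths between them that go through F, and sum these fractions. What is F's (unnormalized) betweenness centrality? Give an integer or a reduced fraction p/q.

Pairs whose geodesics pass through F — C–A: 1; C–D: 2/2; C–E: 1; C–B: 1.
All other pairs contribute 0.
Summing the contributions gives betweenness(F) = 4.

4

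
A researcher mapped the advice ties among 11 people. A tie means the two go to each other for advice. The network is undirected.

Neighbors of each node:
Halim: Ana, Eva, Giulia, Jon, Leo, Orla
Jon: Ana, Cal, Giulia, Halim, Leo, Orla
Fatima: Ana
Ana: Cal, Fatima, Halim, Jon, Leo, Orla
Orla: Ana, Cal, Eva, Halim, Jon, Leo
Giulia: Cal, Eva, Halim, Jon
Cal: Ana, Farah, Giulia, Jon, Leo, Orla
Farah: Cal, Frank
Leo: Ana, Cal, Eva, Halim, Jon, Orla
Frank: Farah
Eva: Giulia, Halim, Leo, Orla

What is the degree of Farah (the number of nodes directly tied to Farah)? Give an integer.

Farah is directly tied to Cal and Frank. That is 2 neighbors, so the degree of Farah is 2.

2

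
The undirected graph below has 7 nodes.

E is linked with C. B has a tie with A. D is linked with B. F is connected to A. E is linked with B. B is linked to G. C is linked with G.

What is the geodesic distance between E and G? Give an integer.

2

One shortest route is E – C – G, which uses 2 edges, and E and G are not directly tied, so nothing shorter exists. So d(E,G) = 2.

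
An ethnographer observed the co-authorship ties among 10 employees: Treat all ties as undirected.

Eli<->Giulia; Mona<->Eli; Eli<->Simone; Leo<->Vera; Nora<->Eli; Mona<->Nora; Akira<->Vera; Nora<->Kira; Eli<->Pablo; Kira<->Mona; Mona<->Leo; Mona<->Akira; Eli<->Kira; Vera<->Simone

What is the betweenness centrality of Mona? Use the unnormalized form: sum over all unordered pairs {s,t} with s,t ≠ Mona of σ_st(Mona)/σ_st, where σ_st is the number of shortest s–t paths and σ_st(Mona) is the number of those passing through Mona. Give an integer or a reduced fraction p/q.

Pairs whose geodesics pass through Mona — Nora–Akira: 1; Nora–Vera: 2/3; Nora–Leo: 1; Pablo–Akira: 1; Pablo–Leo: 1; Akira–Giulia: 1; Akira–Eli: 1; Akira–Kira: 1; Akira–Leo: 1/2; Giulia–Leo: 1; Vera–Kira: 2/3; Eli–Leo: 1; Kira–Leo: 1.
All other pairs contribute 0.
Summing the contributions gives betweenness(Mona) = 71/6.

71/6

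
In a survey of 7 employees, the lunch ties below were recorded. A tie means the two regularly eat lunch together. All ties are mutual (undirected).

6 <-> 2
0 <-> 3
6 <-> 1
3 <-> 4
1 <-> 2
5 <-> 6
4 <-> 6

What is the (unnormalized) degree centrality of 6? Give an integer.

6 is directly tied to 1, 2, 4, and 5. That is 4 neighbors, so the degree of 6 is 4.

4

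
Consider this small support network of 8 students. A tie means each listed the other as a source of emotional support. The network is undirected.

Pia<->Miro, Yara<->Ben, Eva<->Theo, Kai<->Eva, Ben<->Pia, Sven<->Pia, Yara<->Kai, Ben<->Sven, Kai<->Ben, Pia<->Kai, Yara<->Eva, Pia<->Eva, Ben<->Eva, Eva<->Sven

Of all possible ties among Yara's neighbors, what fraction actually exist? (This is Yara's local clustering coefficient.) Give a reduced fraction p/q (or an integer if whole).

1

Yara's neighbors: Ben, Eva, and Kai (k = 3).
Possible neighbor pairs: C(3,2) = 3. Edges among them: Ben–Eva, Ben–Kai, Eva–Kai → e = 3.
Clustering(Yara) = 3/3 = 1.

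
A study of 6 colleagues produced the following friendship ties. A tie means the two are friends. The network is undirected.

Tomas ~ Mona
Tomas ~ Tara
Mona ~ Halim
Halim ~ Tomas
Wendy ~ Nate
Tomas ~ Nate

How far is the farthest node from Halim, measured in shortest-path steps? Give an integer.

Distances from Halim: Mona:1, Nate:2, Tara:2, Tomas:1, Wendy:3.
The largest is 3 (to Wendy), so the eccentricity of Halim is 3.

3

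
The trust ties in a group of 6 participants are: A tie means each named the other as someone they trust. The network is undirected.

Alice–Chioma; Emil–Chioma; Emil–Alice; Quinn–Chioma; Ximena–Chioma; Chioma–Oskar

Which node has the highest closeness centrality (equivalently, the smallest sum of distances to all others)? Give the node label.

Chioma

Farness (sum of distances to all others) for each node — Alice:8, Chioma:5, Emil:8, Oskar:9, Quinn:9, Ximena:9.
The smallest farness is 5, for Chioma, so Chioma has the highest closeness.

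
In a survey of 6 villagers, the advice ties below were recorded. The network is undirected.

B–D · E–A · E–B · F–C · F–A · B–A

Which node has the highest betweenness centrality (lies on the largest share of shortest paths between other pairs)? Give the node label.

Unnormalized betweenness of each node: A:6, B:4, C:0, D:0, E:0, F:4.
A has the largest value, 6, making it the main broker — the node through which the most shortest paths run.

A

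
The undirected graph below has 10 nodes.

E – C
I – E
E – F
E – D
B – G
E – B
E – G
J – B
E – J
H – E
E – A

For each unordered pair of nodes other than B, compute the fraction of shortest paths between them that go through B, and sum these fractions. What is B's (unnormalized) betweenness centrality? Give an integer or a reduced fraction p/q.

Pairs whose geodesics pass through B — J–G: 1/2.
All other pairs contribute 0.
Summing the contributions gives betweenness(B) = 1/2.

1/2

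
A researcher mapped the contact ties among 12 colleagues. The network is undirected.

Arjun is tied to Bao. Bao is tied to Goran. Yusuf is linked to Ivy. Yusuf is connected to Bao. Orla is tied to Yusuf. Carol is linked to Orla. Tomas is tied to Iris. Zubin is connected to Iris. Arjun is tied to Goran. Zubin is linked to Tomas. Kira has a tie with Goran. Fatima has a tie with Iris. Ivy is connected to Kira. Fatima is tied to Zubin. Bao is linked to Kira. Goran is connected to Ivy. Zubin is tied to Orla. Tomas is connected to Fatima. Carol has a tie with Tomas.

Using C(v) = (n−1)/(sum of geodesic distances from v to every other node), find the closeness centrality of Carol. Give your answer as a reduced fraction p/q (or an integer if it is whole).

Distances from Carol: Arjun:4, Bao:3, Fatima:2, Goran:4, Iris:2, Ivy:3, Kira:4, Orla:1, Tomas:1, Yusuf:2, Zubin:2. Sum = 28.
n = 12, so closeness = 11/28.

11/28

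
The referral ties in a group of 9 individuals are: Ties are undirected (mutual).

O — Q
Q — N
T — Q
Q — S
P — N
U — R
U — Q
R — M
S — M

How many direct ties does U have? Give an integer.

U is directly tied to Q and R. That is 2 neighbors, so the degree of U is 2.

2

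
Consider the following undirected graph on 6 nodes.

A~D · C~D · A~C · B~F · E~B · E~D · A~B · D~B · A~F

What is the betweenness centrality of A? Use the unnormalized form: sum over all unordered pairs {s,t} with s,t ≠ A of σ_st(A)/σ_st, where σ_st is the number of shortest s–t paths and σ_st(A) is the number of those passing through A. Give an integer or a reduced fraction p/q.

2

Pairs whose geodesics pass through A — F–C: 1; F–D: 1/2; C–B: 1/2.
All other pairs contribute 0.
Summing the contributions gives betweenness(A) = 2.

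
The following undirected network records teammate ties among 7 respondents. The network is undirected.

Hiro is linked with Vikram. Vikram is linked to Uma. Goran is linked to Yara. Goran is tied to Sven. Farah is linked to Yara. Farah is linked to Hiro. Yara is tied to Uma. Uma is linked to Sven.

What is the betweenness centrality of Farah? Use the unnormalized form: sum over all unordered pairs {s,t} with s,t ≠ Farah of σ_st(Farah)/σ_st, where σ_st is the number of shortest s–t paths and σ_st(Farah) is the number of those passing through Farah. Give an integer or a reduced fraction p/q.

2

Pairs whose geodesics pass through Farah — Goran–Hiro: 1; Yara–Hiro: 1.
All other pairs contribute 0.
Summing the contributions gives betweenness(Farah) = 2.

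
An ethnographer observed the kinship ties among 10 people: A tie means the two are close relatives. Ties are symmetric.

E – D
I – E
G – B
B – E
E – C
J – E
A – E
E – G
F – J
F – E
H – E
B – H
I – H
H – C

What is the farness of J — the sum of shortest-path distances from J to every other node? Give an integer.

Distances from J: A:2, B:2, C:2, D:2, E:1, F:1, G:2, H:2, I:2.
Sum = 2 + 2 + 2 + 2 + 1 + 1 + 2 + 2 + 2 = 16.

16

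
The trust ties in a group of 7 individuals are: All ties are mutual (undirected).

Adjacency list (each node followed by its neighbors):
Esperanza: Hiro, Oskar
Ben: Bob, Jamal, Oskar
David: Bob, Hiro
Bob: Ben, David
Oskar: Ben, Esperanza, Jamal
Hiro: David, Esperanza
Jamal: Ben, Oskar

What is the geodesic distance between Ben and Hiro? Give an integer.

One shortest route is Ben – Bob – David – Hiro, which uses 3 edges, and at distance 2 from Ben we only reach {David, Esperanza}, which does not include Hiro. So d(Ben,Hiro) = 3.

3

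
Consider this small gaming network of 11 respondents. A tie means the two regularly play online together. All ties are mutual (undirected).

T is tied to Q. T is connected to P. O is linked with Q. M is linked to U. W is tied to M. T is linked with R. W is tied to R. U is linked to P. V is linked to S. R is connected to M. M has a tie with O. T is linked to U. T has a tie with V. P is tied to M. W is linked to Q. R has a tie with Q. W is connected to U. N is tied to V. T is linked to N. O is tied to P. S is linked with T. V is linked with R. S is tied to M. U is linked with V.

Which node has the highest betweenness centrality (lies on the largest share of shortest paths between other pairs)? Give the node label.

Unnormalized betweenness of each node: M:533/84, N:0, O:5/6, P:61/28, Q:296/105, R:451/140, S:85/84, T:4567/420, U:1423/420, V:1363/420, W:13/12.
T has the largest value, 4567/420, making it the main broker — the node through which the most shortest paths run.

T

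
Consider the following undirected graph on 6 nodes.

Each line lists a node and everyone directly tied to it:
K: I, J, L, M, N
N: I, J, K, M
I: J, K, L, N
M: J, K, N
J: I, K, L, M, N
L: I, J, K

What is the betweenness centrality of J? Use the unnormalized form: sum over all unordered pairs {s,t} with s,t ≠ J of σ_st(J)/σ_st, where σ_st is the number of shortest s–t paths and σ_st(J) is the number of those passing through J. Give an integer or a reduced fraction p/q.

Pairs whose geodesics pass through J — I–M: 1/3; N–L: 1/3; L–M: 1/2.
All other pairs contribute 0.
Summing the contributions gives betweenness(J) = 7/6.

7/6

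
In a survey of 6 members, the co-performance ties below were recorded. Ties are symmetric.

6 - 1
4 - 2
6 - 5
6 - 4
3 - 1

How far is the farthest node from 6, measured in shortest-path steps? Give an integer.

Distances from 6: 1:1, 2:2, 3:2, 4:1, 5:1.
The largest is 2 (to 2 and 3), so the eccentricity of 6 is 2.

2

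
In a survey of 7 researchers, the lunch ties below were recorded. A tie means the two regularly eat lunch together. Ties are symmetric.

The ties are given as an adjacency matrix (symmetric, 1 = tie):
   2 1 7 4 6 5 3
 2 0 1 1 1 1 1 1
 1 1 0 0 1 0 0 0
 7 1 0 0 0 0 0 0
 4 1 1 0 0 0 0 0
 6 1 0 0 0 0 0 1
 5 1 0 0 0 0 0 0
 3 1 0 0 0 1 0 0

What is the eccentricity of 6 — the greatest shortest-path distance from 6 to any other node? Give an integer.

Distances from 6: 1:2, 2:1, 3:1, 4:2, 5:2, 7:2.
The largest is 2 (to 1, 7, 4, and 5), so the eccentricity of 6 is 2.

2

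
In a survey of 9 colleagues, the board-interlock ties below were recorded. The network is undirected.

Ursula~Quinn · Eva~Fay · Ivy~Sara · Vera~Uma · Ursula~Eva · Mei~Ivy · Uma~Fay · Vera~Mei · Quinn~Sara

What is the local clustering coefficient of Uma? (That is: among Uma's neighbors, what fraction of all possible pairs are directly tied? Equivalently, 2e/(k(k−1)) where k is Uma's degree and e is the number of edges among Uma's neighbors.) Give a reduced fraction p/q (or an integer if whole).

Uma's neighbors: Fay and Vera (k = 2).
Possible neighbor pairs: C(2,2) = 1. Edges among them: none → e = 0.
Clustering(Uma) = 0/1.

0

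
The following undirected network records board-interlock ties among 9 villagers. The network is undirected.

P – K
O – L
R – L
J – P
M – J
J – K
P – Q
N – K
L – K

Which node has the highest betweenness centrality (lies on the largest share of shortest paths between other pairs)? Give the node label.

Unnormalized betweenness of each node: J:7, K:19, L:13, M:0, N:0, O:0, P:7, Q:0, R:0.
K has the largest value, 19, making it the main broker — the node through which the most shortest paths run.

K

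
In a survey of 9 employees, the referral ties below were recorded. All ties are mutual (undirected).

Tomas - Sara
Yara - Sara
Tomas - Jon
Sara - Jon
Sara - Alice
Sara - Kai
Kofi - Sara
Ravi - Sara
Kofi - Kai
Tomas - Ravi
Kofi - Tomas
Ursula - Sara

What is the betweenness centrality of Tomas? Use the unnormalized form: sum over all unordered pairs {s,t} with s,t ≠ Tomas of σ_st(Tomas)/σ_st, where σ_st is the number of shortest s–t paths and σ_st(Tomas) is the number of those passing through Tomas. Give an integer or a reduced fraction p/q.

Pairs whose geodesics pass through Tomas — Ravi–Kofi: 1/2; Ravi–Jon: 1/2; Kofi–Jon: 1/2.
All other pairs contribute 0.
Summing the contributions gives betweenness(Tomas) = 3/2.

3/2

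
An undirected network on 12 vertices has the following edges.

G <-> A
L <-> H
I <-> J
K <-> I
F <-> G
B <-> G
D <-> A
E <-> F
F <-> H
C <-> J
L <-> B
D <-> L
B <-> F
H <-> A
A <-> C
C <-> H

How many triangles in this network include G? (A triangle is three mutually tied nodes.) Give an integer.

1

G's neighbors: A, B, and F.
Neighbor pairs that are themselves tied: G–B–F. Each forms one triangle with G, for 1 in total.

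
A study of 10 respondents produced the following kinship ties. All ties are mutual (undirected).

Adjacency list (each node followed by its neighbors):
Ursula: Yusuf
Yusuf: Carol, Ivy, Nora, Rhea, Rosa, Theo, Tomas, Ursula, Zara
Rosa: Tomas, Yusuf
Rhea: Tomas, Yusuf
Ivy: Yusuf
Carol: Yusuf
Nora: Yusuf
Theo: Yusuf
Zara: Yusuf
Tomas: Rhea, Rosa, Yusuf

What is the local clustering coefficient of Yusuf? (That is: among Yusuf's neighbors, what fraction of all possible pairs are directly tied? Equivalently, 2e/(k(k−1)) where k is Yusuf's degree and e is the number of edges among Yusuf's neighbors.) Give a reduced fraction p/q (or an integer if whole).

Yusuf's neighbors: Carol, Ivy, Nora, Rhea, Rosa, Theo, Tomas, Ursula, and Zara (k = 9).
Possible neighbor pairs: C(9,2) = 36. Edges among them: Rhea–Tomas, Rosa–Tomas → e = 2.
Clustering(Yusuf) = 2/36 = 1/18.

1/18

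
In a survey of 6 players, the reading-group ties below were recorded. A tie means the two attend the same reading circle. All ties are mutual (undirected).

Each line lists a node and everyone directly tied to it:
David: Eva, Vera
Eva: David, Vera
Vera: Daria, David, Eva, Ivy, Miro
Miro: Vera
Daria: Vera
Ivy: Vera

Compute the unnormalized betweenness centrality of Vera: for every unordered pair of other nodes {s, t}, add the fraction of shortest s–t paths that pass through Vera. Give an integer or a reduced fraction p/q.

9

Pairs whose geodesics pass through Vera — Miro–David: 1; Miro–Eva: 1; Miro–Daria: 1; Miro–Ivy: 1; David–Daria: 1; David–Ivy: 1; Eva–Daria: 1; Eva–Ivy: 1; Daria–Ivy: 1.
All other pairs contribute 0.
Summing the contributions gives betweenness(Vera) = 9.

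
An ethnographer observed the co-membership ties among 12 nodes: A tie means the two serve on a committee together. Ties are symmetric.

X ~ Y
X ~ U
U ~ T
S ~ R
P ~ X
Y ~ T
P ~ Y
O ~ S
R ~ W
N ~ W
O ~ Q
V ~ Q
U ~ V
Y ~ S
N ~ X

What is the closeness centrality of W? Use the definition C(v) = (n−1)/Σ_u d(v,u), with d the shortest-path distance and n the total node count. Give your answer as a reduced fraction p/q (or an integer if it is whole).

11/30

Distances from W: N:1, O:3, P:3, Q:4, R:1, S:2, T:4, U:3, V:4, X:2, Y:3. Sum = 30.
n = 12, so closeness = 11/30.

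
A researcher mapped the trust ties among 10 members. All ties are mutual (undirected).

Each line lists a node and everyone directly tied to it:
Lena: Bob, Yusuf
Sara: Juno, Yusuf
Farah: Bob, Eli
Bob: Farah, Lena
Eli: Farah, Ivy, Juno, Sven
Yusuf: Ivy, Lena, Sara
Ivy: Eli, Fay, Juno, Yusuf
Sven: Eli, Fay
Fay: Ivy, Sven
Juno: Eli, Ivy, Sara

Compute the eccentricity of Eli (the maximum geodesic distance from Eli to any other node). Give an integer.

Distances from Eli: Bob:2, Farah:1, Fay:2, Ivy:1, Juno:1, Lena:3, Sara:2, Sven:1, Yusuf:2.
The largest is 3 (to Lena), so the eccentricity of Eli is 3.

3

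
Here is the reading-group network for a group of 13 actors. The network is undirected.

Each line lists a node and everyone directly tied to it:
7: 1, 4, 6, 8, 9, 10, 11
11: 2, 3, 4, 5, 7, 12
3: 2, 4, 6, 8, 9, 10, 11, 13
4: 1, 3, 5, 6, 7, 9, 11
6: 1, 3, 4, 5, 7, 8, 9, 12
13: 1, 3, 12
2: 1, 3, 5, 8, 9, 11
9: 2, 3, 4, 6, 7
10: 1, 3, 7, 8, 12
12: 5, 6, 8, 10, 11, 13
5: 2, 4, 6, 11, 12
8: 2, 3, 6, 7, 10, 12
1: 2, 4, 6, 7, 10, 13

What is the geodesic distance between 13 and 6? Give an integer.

2

One shortest route is 13 – 12 – 6, which uses 2 edges, and 13 and 6 are not directly tied, so nothing shorter exists. So d(13,6) = 2.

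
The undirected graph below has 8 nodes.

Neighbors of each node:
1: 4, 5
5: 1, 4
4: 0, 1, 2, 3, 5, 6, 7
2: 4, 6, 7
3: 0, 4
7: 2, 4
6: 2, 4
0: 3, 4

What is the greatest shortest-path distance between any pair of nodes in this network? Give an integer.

2

Eccentricity of each node (its greatest distance to any other): 0:2, 1:2, 2:2, 3:2, 4:1, 5:2, 6:2, 7:2.
The maximum eccentricity is 2, realized for instance by the pair 5–7 via 5 – 4 – 7. So the diameter is 2.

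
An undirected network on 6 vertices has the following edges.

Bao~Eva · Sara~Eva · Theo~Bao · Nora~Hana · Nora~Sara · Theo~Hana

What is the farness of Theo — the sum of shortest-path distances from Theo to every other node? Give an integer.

9

Distances from Theo: Bao:1, Eva:2, Hana:1, Nora:2, Sara:3.
Sum = 1 + 2 + 1 + 2 + 3 = 9.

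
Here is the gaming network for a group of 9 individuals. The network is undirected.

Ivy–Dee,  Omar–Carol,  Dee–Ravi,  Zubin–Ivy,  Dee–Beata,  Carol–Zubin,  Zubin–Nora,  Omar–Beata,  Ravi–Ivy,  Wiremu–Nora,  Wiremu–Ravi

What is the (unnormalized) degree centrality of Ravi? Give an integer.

3

Ravi is directly tied to Dee, Ivy, and Wiremu. That is 3 neighbors, so the degree of Ravi is 3.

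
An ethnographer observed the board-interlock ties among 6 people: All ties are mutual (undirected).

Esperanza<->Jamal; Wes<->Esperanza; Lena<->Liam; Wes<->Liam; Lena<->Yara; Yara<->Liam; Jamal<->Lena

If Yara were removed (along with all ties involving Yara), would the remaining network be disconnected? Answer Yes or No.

No

Even without Yara, every remaining node can still reach every other (the residual graph is connected), so Yara is not a cut vertex.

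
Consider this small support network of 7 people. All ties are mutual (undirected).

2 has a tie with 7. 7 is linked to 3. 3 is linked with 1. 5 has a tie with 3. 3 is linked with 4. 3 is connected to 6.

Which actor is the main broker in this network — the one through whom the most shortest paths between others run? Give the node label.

3

Unnormalized betweenness of each node: 1:0, 2:0, 3:14, 4:0, 5:0, 6:0, 7:5.
3 has the largest value, 14, making it the main broker — the node through which the most shortest paths run.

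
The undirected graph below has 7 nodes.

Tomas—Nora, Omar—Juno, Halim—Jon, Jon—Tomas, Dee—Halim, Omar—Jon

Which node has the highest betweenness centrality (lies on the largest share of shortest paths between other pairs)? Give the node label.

Unnormalized betweenness of each node: Dee:0, Halim:5, Jon:12, Juno:0, Nora:0, Omar:5, Tomas:5.
Jon has the largest value, 12, making it the main broker — the node through which the most shortest paths run.

Jon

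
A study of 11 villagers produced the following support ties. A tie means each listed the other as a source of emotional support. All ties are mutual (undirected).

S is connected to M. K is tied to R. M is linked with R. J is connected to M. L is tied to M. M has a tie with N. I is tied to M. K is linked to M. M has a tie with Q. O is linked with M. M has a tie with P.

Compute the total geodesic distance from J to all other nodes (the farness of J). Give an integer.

Distances from J: I:2, K:2, L:2, M:1, N:2, O:2, P:2, Q:2, R:2, S:2.
Sum = 2 + 2 + 2 + 1 + 2 + 2 + 2 + 2 + 2 + 2 = 19.

19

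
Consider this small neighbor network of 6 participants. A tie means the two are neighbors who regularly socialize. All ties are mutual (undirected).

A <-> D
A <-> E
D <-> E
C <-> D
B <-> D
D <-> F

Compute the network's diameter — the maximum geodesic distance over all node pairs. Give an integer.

Eccentricity of each node (its greatest distance to any other): A:2, B:2, C:2, D:1, E:2, F:2.
The maximum eccentricity is 2, realized for instance by the pair A–B via A – D – B. So the diameter is 2.

2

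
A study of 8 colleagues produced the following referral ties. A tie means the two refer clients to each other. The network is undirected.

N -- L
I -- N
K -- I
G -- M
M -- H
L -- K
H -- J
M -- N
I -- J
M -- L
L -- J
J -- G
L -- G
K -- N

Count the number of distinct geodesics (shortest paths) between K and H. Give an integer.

The shortest distance is 3. The length-3 paths are: K–L–M–H; K–N–M–H; K–L–J–H; K–I–J–H.
That gives 4 distinct shortest paths.

4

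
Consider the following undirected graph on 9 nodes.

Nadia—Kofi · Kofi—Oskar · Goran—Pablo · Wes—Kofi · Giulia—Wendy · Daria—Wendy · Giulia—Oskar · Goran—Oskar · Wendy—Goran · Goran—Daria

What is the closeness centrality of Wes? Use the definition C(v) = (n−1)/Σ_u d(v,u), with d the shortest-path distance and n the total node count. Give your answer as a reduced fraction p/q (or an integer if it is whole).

8/23

Distances from Wes: Daria:4, Giulia:3, Goran:3, Kofi:1, Nadia:2, Oskar:2, Pablo:4, Wendy:4. Sum = 23.
n = 9, so closeness = 8/23.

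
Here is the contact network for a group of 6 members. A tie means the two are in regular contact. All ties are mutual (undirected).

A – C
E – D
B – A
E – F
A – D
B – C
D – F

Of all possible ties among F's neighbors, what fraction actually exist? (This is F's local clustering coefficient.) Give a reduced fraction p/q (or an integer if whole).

1

F's neighbors: D and E (k = 2).
Possible neighbor pairs: C(2,2) = 1. Edges among them: D–E → e = 1.
Clustering(F) = 1/1.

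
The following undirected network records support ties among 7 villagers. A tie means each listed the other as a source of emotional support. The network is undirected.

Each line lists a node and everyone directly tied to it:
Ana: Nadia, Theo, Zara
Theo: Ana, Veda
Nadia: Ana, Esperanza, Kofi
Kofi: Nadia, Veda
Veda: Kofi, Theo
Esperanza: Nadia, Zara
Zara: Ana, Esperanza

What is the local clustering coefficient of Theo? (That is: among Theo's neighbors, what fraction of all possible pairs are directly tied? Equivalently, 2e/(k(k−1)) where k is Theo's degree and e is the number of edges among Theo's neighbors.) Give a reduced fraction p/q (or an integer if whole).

0

Theo's neighbors: Ana and Veda (k = 2).
Possible neighbor pairs: C(2,2) = 1. Edges among them: none → e = 0.
Clustering(Theo) = 0/1.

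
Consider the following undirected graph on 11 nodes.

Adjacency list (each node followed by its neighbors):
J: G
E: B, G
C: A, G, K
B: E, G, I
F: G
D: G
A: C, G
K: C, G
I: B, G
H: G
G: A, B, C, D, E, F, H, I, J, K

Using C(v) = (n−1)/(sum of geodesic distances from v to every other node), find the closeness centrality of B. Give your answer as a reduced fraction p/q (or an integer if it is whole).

Distances from B: A:2, C:2, D:2, E:1, F:2, G:1, H:2, I:1, J:2, K:2. Sum = 17.
n = 11, so closeness = 10/17.

10/17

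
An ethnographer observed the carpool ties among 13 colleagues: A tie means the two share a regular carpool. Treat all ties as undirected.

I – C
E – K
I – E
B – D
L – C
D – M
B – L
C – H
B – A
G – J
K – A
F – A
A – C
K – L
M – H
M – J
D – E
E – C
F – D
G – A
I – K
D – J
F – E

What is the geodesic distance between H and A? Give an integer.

One shortest route is H – C – A, which uses 2 edges, and H and A are not directly tied, so nothing shorter exists. So d(H,A) = 2.

2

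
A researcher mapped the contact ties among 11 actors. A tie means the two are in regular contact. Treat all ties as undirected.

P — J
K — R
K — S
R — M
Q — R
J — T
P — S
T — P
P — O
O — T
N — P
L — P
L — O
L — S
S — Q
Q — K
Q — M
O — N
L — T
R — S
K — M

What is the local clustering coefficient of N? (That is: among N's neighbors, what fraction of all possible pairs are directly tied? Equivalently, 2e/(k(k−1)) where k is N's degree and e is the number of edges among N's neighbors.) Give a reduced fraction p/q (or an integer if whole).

1

N's neighbors: O and P (k = 2).
Possible neighbor pairs: C(2,2) = 1. Edges among them: O–P → e = 1.
Clustering(N) = 1/1.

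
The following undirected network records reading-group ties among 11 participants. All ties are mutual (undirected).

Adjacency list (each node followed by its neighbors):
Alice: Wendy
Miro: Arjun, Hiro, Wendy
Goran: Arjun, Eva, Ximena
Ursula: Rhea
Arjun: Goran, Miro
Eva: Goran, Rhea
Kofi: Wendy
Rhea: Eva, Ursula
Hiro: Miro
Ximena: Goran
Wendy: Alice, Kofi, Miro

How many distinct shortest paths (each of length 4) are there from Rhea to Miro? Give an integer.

The shortest distance is 4, and the only length-4 path is Rhea–Eva–Goran–Arjun–Miro. So there is exactly 1 shortest path.

1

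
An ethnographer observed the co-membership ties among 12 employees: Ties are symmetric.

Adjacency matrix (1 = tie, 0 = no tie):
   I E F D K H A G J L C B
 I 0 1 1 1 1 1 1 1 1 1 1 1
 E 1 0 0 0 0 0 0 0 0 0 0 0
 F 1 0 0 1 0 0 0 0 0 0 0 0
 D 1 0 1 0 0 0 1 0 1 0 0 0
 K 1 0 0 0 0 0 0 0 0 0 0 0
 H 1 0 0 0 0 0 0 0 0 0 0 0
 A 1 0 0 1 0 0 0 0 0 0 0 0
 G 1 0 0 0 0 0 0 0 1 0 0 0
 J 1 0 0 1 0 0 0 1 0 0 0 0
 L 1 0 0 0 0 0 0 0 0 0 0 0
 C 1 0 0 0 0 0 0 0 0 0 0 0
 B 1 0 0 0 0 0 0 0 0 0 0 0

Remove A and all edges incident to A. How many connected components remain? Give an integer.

1

A's neighbors (D and I) remain reachable from one another through other ties, so the rest of the network stays in one piece.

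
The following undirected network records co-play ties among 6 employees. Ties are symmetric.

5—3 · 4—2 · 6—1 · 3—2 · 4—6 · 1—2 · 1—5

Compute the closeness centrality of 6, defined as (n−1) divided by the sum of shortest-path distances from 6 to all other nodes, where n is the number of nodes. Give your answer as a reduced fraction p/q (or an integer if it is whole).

Distances from 6: 1:1, 2:2, 3:3, 4:1, 5:2. Sum = 9.
n = 6, so closeness = 5/9.

5/9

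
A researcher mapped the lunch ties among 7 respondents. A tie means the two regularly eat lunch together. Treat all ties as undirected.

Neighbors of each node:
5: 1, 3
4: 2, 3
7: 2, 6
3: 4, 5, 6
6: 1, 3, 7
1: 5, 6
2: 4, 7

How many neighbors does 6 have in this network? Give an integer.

3

6 is directly tied to 1, 3, and 7. That is 3 neighbors, so the degree of 6 is 3.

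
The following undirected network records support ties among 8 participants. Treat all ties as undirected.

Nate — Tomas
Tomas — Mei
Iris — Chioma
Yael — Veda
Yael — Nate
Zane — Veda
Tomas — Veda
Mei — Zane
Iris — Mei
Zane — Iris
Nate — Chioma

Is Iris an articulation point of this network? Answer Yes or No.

No

Even without Iris, every remaining node can still reach every other (the residual graph is connected), so Iris is not a cut vertex.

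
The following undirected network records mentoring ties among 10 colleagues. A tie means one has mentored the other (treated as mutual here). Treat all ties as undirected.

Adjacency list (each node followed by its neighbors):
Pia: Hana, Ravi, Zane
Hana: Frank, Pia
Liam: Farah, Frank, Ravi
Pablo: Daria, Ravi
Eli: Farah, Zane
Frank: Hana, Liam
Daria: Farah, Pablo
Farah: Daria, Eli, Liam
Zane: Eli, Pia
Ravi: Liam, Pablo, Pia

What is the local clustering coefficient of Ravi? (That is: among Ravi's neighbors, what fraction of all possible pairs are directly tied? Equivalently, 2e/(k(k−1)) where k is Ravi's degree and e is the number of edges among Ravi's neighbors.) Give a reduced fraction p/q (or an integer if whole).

Ravi's neighbors: Liam, Pablo, and Pia (k = 3).
Possible neighbor pairs: C(3,2) = 3. Edges among them: none → e = 0.
Clustering(Ravi) = 0/3 = 0.

0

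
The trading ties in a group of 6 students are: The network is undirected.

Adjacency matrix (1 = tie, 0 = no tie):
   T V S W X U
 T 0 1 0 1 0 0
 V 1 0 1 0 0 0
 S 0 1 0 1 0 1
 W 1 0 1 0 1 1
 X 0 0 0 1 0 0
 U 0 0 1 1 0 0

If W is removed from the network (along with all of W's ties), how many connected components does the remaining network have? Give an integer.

Without W, the remaining ties split the others into: {S, T, U, V}; {X}.
That's 2 separate components.

2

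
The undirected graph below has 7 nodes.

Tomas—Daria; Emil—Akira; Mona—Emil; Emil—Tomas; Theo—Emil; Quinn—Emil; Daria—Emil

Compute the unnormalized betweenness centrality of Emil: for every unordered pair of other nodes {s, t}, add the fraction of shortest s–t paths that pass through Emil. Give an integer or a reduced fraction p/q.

14

Pairs whose geodesics pass through Emil — Mona–Daria: 1; Mona–Theo: 1; Mona–Quinn: 1; Mona–Akira: 1; Mona–Tomas: 1; Daria–Theo: 1; Daria–Quinn: 1; Daria–Akira: 1; Theo–Quinn: 1; Theo–Akira: 1; Theo–Tomas: 1; Quinn–Akira: 1; Quinn–Tomas: 1; Akira–Tomas: 1.
All other pairs contribute 0.
Summing the contributions gives betweenness(Emil) = 14.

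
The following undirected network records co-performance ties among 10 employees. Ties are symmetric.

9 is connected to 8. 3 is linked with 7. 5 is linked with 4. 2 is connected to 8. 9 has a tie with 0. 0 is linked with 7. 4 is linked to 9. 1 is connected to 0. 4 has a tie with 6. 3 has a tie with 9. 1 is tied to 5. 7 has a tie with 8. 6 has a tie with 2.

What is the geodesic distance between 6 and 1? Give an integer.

3

One shortest route is 6 – 4 – 5 – 1, which uses 3 edges, and at distance 2 from 6 we only reach {5, 8, 9}, which does not include 1. So d(6,1) = 3.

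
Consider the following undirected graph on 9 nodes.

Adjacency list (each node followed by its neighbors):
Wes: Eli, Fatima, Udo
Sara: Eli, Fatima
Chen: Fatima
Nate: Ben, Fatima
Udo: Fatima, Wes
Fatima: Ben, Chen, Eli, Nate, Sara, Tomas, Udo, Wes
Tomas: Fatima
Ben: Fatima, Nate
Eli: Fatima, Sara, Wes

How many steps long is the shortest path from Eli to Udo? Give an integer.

2

One shortest route is Eli – Fatima – Udo, which uses 2 edges, and Eli and Udo are not directly tied, so nothing shorter exists. So d(Eli,Udo) = 2.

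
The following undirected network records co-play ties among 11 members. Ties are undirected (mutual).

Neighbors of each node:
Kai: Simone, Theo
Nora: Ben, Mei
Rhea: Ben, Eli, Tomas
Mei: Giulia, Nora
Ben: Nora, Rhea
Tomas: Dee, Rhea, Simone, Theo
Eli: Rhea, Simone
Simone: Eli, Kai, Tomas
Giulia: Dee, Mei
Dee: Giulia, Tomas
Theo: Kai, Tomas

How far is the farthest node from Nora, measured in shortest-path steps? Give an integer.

5

Distances from Nora: Ben:1, Dee:3, Eli:3, Giulia:2, Kai:5, Mei:1, Rhea:2, Simone:4, Theo:4, Tomas:3.
The largest is 5 (to Kai), so the eccentricity of Nora is 5.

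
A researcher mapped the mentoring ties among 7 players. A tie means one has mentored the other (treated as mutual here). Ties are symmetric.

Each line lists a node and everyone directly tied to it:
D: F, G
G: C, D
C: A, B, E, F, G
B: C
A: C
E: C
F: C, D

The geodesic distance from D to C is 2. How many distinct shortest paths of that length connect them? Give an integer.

The shortest distance is 2. The length-2 paths are: D–F–C; D–G–C.
That gives 2 distinct shortest paths.

2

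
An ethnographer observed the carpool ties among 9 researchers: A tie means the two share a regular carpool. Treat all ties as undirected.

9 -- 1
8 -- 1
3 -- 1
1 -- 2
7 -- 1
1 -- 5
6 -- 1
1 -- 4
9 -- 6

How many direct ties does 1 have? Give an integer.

1 is directly tied to 2, 3, 4, 5, 6, 7, 8, and 9. That is 8 neighbors, so the degree of 1 is 8.

8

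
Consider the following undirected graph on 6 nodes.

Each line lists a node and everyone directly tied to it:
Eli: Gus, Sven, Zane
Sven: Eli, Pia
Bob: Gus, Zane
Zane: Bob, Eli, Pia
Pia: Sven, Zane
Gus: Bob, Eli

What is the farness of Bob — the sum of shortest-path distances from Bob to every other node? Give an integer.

Distances from Bob: Eli:2, Gus:1, Pia:2, Sven:3, Zane:1.
Sum = 2 + 1 + 2 + 3 + 1 = 9.

9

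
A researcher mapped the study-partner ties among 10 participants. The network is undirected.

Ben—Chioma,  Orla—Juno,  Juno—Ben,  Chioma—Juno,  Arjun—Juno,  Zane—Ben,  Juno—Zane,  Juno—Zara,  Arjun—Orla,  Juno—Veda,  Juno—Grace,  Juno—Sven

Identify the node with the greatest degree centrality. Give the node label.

Degrees — Arjun:2, Ben:3, Chioma:2, Grace:1, Juno:9, Orla:2, Sven:1, Veda:1, Zane:2, Zara:1.
The maximum is 9, attained only by Juno.

Juno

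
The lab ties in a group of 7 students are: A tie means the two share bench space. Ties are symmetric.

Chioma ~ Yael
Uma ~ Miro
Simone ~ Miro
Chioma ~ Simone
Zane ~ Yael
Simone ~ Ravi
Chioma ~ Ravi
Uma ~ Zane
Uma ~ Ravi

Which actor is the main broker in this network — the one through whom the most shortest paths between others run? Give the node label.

Unnormalized betweenness of each node: Chioma:17/6, Miro:5/6, Ravi:11/6, Simone:2, Uma:11/3, Yael:4/3, Zane:3/2.
Uma has the largest value, 11/3, making it the main broker — the node through which the most shortest paths run.

Uma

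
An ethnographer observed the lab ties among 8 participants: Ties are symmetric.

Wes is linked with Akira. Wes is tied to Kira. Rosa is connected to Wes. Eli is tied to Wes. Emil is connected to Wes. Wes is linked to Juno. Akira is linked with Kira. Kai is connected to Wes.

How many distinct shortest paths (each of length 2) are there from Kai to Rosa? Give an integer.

The shortest distance is 2, and the only length-2 path is Kai–Wes–Rosa. So there is exactly 1 shortest path.

1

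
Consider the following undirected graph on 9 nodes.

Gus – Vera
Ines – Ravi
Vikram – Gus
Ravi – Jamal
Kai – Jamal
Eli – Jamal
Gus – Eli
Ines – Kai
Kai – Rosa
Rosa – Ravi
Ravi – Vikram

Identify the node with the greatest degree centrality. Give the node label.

Degrees — Eli:2, Gus:3, Ines:2, Jamal:3, Kai:3, Ravi:4, Rosa:2, Vera:1, Vikram:2.
The maximum is 4, attained only by Ravi.

Ravi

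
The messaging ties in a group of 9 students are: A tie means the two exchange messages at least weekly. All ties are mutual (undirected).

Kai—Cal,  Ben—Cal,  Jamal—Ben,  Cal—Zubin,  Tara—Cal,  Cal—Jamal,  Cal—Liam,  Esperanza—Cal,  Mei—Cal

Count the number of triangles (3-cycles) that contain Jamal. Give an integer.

Jamal's neighbors: Ben and Cal.
Neighbor pairs that are themselves tied: Jamal–Ben–Cal. Each forms one triangle with Jamal, for 1 in total.

1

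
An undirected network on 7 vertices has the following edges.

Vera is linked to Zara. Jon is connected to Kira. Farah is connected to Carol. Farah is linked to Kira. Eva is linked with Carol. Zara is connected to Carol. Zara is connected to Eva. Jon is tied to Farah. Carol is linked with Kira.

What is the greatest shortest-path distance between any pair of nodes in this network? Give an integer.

Eccentricity of each node (its greatest distance to any other): Carol:2, Eva:3, Farah:3, Jon:4, Kira:3, Vera:4, Zara:3.
The maximum eccentricity is 4, realized for instance by the pair Vera–Jon via Vera – Zara – Carol – Farah – Jon. So the diameter is 4.

4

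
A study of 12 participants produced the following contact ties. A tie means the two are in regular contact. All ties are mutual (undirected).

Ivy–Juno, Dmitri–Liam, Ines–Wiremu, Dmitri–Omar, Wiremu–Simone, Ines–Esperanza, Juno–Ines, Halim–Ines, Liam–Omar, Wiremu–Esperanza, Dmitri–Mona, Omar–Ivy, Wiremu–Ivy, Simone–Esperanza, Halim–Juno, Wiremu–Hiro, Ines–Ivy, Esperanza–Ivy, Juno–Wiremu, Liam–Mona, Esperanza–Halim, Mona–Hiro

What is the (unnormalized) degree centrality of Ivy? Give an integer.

5

Ivy is directly tied to Esperanza, Ines, Juno, Omar, and Wiremu. That is 5 neighbors, so the degree of Ivy is 5.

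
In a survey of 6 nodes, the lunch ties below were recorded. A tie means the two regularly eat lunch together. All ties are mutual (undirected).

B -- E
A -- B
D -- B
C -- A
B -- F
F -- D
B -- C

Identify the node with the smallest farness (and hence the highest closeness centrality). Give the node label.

Farness (sum of distances to all others) for each node — A:8, B:5, C:8, D:8, E:9, F:8.
The smallest farness is 5, for B, so B has the highest closeness.

B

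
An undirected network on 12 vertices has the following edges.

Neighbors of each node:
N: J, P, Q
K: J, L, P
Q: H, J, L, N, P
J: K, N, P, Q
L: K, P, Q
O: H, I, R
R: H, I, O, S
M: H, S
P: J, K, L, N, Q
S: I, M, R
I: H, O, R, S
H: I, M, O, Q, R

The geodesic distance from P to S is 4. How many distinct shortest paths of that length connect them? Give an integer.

The shortest distance is 4. The length-4 paths are: P–Q–H–I–S; P–Q–H–R–S; P–Q–H–M–S.
That gives 3 distinct shortest paths.

3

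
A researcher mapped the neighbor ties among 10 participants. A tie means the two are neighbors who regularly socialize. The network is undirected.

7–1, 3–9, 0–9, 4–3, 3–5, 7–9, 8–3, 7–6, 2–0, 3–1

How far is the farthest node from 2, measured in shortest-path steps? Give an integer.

Distances from 2: 0:1, 1:4, 3:3, 4:4, 5:4, 6:4, 7:3, 8:4, 9:2.
The largest is 4 (to 1, 6, 8, 5, and 4), so the eccentricity of 2 is 4.

4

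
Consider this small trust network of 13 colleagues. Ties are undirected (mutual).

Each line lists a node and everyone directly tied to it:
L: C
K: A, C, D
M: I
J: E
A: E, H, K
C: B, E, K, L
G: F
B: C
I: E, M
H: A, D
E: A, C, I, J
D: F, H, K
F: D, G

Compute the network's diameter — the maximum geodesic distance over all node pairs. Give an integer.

Eccentricity of each node (its greatest distance to any other): A:4, B:5, C:4, D:5, E:5, F:6, G:7, H:4, I:6, J:6, K:4, L:5, M:7.
The maximum eccentricity is 7, realized for instance by the pair M–G via M – I – E – A – K – D – F – G. So the diameter is 7.

7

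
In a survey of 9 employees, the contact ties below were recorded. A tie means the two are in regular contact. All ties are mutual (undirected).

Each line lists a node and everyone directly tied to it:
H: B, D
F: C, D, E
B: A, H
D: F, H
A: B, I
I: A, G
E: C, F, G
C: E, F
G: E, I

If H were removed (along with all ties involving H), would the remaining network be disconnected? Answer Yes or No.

Even without H, every remaining node can still reach every other (the residual graph is connected), so H is not a cut vertex.

No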